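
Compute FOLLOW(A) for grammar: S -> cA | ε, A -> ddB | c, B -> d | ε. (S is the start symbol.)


$ ∈ FOLLOW(S). For each A -> αBβ: add FIRST(β)\{ε} to FOLLOW(B); if β nullable, add FOLLOW(A).
FOLLOW(A) = {$}


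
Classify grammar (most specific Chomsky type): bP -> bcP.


LHS has context (more than one symbol) and |LHS| ≤ |RHS|
Classification: Type 1 (Context-Sensitive)


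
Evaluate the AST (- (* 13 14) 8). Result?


Evaluate inner: (* 13 14) = 182
Evaluate root: (- 182 8) = 174
Result: 174


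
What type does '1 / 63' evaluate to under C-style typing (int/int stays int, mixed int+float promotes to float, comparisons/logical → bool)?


Operand types: int / int
Rule: mixed int/float promotes to float; int/int stays int
Result type: int


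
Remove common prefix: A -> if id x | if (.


Common prefix: 'if'
Factored: A -> if A', A' -> id x | (


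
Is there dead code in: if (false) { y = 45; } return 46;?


condition is constant false, so the whole block is unreachable
Dead: 'if (false) { y = 45; }'


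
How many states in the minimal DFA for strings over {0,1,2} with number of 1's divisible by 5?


Track (count of 1) mod 5: states 0..4, accept at 0
Minimal DFA: 5 states


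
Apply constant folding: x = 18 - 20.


18 - 20 = -2 at compile time
Optimized: x = -2


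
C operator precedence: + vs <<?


'+' is additive (level 9); '<<' is shift (level 8)
Higher level binds tighter
'+' has higher precedence than '<<'


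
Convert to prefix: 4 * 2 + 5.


left-to-right (same/higher precedence on left): tree is (+ (* 4 2) 5)
Prefix: + * 4 2 5


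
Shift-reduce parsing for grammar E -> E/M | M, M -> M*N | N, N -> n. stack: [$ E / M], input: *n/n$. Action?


'*' can extend M; shift to build M -> M*N
Action: shift


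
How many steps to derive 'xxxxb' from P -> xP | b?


Derivation: P => xP => xxP => xxxP => xxxxP => xxxxb
Steps: 5


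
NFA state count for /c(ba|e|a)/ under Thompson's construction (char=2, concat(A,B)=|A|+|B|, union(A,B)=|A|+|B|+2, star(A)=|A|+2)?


Syntax tree has 5 char leaf(s), 2 union(s), 0 star(s)
chars contribute 5×2 = 10; each union adds +2; each star adds +2
Total: 10 + 4 + 0 = 14 states


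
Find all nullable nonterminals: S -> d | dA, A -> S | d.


A nonterminal is nullable iff some alternative derives ε (directly, or every symbol in it is nullable)
Nullable: {}


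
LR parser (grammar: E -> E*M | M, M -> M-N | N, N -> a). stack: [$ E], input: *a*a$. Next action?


shift '*' to continue E -> E*M
Action: shift


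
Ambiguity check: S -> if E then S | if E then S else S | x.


dangling else: 'if E then if E then x else x' parses two ways
Ambiguous


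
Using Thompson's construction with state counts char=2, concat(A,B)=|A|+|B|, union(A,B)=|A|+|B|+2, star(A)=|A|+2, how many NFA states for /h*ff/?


Syntax tree has 3 char leaf(s), 0 union(s), 1 star(s)
chars contribute 3×2 = 6; each union adds +2; each star adds +2
Total: 6 + 0 + 2 = 8 states


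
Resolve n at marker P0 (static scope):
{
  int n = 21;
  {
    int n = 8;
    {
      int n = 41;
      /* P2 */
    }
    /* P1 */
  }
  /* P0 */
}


n declared in the same block as P0
n = 21


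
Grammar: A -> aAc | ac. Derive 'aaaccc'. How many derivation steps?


Derivation: A => aAc => aaAcc => aaaccc
Steps: 3


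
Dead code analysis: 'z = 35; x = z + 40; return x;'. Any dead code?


z is read by x's definition; x is returned
No dead code


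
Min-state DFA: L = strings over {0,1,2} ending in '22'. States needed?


Track the longest suffix of input matching a prefix of '22': 3 classes (prefixes of length 0..2)
Minimal DFA: 3 states


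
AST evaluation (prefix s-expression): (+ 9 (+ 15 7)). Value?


Evaluate inner: (+ 15 7) = 22
Evaluate root: (+ 9 22) = 31
Result: 31


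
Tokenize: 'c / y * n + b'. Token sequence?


Scan left to right, longest-match per lexeme
Tokens: ID(c), OP(/), ID(y), OP(*), ID(n), OP(+), ID(b)


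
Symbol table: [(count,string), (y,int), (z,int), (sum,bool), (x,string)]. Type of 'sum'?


Lookup 'sum' → type bool


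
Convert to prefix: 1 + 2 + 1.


left-to-right (same/higher precedence on left): tree is (+ (+ 1 2) 1)
Prefix: + + 1 2 1


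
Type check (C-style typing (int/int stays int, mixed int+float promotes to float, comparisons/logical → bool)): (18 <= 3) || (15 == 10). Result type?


Operand types: bool || bool
Rule: logical operators take bool operands and yield bool
Result type: bool


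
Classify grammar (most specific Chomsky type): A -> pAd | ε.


Single nonterminal LHS, but p^n d^n is not regular
Classification: Type 2 (Context-Free)


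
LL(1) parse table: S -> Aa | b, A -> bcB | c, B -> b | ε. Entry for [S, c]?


For [S, c]: 'c' ∈ FIRST(Aa)
Entry: S -> Aa


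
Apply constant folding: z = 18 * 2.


18 * 2 = 36 at compile time
Optimized: z = 36


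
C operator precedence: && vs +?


'+' is additive (level 9); '&&' is logical AND (level 2)
Higher level binds tighter
'+' has higher precedence than '&&'


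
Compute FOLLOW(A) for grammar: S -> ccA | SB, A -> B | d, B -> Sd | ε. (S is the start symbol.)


$ ∈ FOLLOW(S). For each A -> αBβ: add FIRST(β)\{ε} to FOLLOW(B); if β nullable, add FOLLOW(A).
FOLLOW(A) = {$, c, d}


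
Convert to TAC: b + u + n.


Break into single-operator statements:
t1 = b + u
t2 = t1 + n


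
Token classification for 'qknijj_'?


Pattern: letter/underscore followed by alphanumerics, not a keyword
Type: IDENTIFIER


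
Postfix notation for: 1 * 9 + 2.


Left to right (same or higher precedence on left)
Postfix: 1 9 * 2 +


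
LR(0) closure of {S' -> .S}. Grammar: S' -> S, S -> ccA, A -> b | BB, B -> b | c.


Start: S' -> .S
For each item with dot before a nonterminal B, add B -> .γ for every B-production
Closure: [S' -> .S, S -> .ccA]


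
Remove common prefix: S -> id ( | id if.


Common prefix: 'id'
Factored: S -> id S', S' -> ( | if


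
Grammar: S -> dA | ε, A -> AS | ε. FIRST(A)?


Per alternative of A: FIRST(AS) = {d, ε}; FIRST(ε) = {ε}
FIRST(A) = {d, ε}


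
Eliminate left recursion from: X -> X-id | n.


Left-recursive alternatives: X-id; non-recursive: n
Introduce X': X -> nX', X' -> -idX' | ε


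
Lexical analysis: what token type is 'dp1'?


Pattern: letter/underscore followed by alphanumerics, not a keyword
Type: IDENTIFIER


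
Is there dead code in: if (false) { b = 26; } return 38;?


condition is constant false, so the whole block is unreachable
Dead: 'if (false) { b = 26; }'


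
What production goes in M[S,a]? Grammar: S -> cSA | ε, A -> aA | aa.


For [S, a]: ε is nullable and 'a' ∈ FOLLOW(S)
Entry: S -> ε


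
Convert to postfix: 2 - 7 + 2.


Left to right (same or higher precedence on left)
Postfix: 2 7 - 2 +


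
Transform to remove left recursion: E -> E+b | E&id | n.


Left-recursive alternatives: E+b, E&id; non-recursive: n
Introduce E': E -> nE', E' -> +bE' | &idE' | ε


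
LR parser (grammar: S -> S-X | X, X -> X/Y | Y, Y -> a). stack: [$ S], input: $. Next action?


start symbol S on stack, input exhausted
Action: accept


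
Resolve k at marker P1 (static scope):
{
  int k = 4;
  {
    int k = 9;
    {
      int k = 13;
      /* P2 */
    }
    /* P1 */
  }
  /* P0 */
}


k declared in the same block as P1
k = 9


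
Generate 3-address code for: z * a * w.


Break into single-operator statements:
t1 = z * a
t2 = t1 * w


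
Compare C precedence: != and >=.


'>=' is relational (level 7); '!=' is equality (level 6)
Higher level binds tighter
'>=' has higher precedence than '!='


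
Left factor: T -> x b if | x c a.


Common prefix: 'x'
Factored: T -> x T', T' -> b if | c a


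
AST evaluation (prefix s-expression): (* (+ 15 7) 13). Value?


Evaluate inner: (+ 15 7) = 22
Evaluate root: (* 22 13) = 286
Result: 286


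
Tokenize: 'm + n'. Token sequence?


Scan left to right, longest-match per lexeme
Tokens: ID(m), OP(+), ID(n)


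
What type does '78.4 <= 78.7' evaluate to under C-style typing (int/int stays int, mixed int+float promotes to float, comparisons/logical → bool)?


Operand types: float <= float
Rule: comparison yields bool
Result type: bool


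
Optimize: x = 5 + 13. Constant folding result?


5 + 13 = 18 at compile time
Optimized: x = 18


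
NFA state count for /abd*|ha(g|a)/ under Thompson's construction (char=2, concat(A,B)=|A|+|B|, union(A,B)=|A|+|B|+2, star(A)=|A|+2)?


Syntax tree has 7 char leaf(s), 2 union(s), 1 star(s)
chars contribute 7×2 = 14; each union adds +2; each star adds +2
Total: 14 + 4 + 2 = 20 states


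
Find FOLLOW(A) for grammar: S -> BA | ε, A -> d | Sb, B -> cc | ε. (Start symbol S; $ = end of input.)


$ ∈ FOLLOW(S). For each A -> αBβ: add FIRST(β)\{ε} to FOLLOW(B); if β nullable, add FOLLOW(A).
FOLLOW(A) = {$, b}


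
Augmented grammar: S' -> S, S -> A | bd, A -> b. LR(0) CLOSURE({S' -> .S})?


Start: S' -> .S
For each item with dot before a nonterminal B, add B -> .γ for every B-production
Closure: [S' -> .S, S -> .A, S -> .bd, A -> .b]


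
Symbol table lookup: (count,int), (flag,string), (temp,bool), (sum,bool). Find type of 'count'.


Lookup 'count' → type int


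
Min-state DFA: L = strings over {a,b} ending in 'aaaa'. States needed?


Track the longest suffix of input matching a prefix of 'aaaa': 5 classes (prefixes of length 0..4)
Minimal DFA: 5 states


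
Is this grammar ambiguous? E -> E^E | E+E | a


'a^a+a' has two parse trees (no precedence encoded between ^ and +)
Ambiguous


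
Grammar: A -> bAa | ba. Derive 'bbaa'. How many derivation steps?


Derivation: A => bAa => bbaa
Steps: 2


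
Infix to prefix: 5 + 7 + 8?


left-to-right (same/higher precedence on left): tree is (+ (+ 5 7) 8)
Prefix: + + 5 7 8


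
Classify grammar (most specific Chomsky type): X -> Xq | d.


Left-linear: every RHS is a terminal or one nonterminal followed by a terminal
Classification: Type 3 (Regular)


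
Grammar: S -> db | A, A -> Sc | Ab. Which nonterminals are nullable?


A nonterminal is nullable iff some alternative derives ε (directly, or every symbol in it is nullable)
Nullable: {}


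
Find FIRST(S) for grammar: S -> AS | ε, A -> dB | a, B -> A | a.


Per alternative of S: FIRST(AS) = {a, d}; FIRST(ε) = {ε}
FIRST(S) = {a, d, ε}


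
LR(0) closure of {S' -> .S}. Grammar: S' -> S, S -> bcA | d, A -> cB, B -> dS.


Start: S' -> .S
For each item with dot before a nonterminal B, add B -> .γ for every B-production
Closure: [S' -> .S, S -> .bcA, S -> .d]


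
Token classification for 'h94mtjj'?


Pattern: letter/underscore followed by alphanumerics, not a keyword
Type: IDENTIFIER


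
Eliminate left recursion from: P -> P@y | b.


Left-recursive alternatives: P@y; non-recursive: b
Introduce P': P -> bP', P' -> @yP' | ε


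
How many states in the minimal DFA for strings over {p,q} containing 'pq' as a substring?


KMP-style automaton: 2 progress states + 1 absorbing accept = 3
Minimal DFA: 3 states


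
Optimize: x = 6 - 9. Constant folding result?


6 - 9 = -3 at compile time
Optimized: x = -3


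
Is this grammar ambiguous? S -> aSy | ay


balanced a^n…y^n: each string has a unique parse
Unambiguous


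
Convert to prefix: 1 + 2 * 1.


'*' binds tighter: tree is (+ 1 (* 2 1))
Prefix: + 1 * 2 1


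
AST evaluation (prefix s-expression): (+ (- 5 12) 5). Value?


Evaluate inner: (- 5 12) = -7
Evaluate root: (+ -7 5) = -2
Result: -2


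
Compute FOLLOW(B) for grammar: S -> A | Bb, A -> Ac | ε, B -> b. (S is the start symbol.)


$ ∈ FOLLOW(S). For each A -> αBβ: add FIRST(β)\{ε} to FOLLOW(B); if β nullable, add FOLLOW(A).
FOLLOW(B) = {b}


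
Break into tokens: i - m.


Scan left to right, longest-match per lexeme
Tokens: ID(i), OP(-), ID(m)


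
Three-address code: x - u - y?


Break into single-operator statements:
t1 = x - u
t2 = t1 - y


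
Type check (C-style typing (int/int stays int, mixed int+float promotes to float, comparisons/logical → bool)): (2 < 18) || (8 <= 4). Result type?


Operand types: bool || bool
Rule: logical operators take bool operands and yield bool
Result type: bool


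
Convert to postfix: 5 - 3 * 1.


* has higher precedence, evaluate 3*1 first
Postfix: 5 3 1 * -


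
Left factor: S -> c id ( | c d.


Common prefix: 'c'
Factored: S -> c S', S' -> id ( | d


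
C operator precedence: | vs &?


'&' is bitwise AND (level 5); '|' is bitwise OR (level 3)
Higher level binds tighter
'&' has higher precedence than '|'


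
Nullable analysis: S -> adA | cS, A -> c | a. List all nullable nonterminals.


A nonterminal is nullable iff some alternative derives ε (directly, or every symbol in it is nullable)
Nullable: {}


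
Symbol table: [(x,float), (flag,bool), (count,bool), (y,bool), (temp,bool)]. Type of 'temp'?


Lookup 'temp' → type bool


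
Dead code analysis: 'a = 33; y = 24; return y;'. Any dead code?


a is assigned but never read
Dead: 'a = 33'


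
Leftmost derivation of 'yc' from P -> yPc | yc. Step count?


Derivation: P => yc
Steps: 1


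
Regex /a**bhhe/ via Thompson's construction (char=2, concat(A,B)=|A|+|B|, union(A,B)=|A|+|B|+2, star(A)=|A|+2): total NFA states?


Syntax tree has 5 char leaf(s), 0 union(s), 2 star(s)
chars contribute 5×2 = 10; each union adds +2; each star adds +2
Total: 10 + 0 + 4 = 14 states


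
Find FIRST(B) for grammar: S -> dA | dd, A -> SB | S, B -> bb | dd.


Per alternative of B: FIRST(bb) = {b}; FIRST(dd) = {d}
FIRST(B) = {b, d}


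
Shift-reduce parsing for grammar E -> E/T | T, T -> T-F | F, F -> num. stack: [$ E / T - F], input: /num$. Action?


handle 'T-F' on top
Action: reduce (T -> T-F)


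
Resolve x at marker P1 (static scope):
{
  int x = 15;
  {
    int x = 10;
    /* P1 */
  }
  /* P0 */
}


x declared in the same block as P1
x = 10


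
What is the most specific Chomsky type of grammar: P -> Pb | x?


Left-linear: every RHS is a terminal or one nonterminal followed by a terminal
Classification: Type 3 (Regular)


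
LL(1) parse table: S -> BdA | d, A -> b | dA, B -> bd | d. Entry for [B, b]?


For [B, b]: 'b' ∈ FIRST(bd)
Entry: B -> bd


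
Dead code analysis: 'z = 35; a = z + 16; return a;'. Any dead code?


z is read by a's definition; a is returned
No dead code


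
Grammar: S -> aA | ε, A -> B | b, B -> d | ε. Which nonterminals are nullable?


A nonterminal is nullable iff some alternative derives ε (directly, or every symbol in it is nullable)
Nullable: {A, B, S}


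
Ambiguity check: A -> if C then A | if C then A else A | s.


dangling else: 'if C then if C then s else s' parses two ways
Ambiguous


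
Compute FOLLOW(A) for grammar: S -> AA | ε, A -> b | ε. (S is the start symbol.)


$ ∈ FOLLOW(S). For each A -> αBβ: add FIRST(β)\{ε} to FOLLOW(B); if β nullable, add FOLLOW(A).
FOLLOW(A) = {$, b}


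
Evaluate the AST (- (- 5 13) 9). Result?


Evaluate inner: (- 5 13) = -8
Evaluate root: (- -8 9) = -17
Result: -17


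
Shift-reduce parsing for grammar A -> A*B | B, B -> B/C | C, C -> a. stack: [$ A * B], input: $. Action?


handle 'A*B' on top; lookahead ∈ FOLLOW(A) = {*, $}
Action: reduce (A -> A*B)


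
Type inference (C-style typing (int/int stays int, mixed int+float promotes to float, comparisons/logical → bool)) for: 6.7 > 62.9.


Operand types: float > float
Rule: comparison yields bool
Result type: bool


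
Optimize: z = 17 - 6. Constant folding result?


17 - 6 = 11 at compile time
Optimized: z = 11


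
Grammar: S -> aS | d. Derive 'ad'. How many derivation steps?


Derivation: S => aS => ad
Steps: 2


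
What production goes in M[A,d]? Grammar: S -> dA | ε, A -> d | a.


For [A, d]: 'd' ∈ FIRST(d)
Entry: A -> d


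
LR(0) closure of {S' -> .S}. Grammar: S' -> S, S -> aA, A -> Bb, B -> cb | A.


Start: S' -> .S
For each item with dot before a nonterminal B, add B -> .γ for every B-production
Closure: [S' -> .S, S -> .aA]


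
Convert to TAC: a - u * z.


Break into single-operator statements:
t1 = u * z
t2 = a - t1


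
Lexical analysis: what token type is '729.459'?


Pattern: digits with a decimal point
Type: FLOAT_LITERAL


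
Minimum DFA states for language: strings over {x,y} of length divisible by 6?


Track length mod 6: states 0..5, accept at 0
Minimal DFA: 6 states


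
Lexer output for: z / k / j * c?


Scan left to right, longest-match per lexeme
Tokens: ID(z), OP(/), ID(k), OP(/), ID(j), OP(*), ID(c)


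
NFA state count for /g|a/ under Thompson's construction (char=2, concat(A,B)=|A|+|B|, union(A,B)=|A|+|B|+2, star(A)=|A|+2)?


Syntax tree has 2 char leaf(s), 1 union(s), 0 star(s)
chars contribute 2×2 = 4; each union adds +2; each star adds +2
Total: 4 + 2 + 0 = 6 states


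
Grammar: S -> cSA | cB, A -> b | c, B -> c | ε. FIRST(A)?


Per alternative of A: FIRST(b) = {b}; FIRST(c) = {c}
FIRST(A) = {b, c}


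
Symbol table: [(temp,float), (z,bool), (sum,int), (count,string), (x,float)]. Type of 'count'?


Lookup 'count' → type string


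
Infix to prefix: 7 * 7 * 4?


left-to-right (same/higher precedence on left): tree is (* (* 7 7) 4)
Prefix: * * 7 7 4


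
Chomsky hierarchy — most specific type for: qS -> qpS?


LHS has context (more than one symbol) and |LHS| ≤ |RHS|
Classification: Type 1 (Context-Sensitive)


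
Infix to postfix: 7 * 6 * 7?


Left to right (same or higher precedence on left)
Postfix: 7 6 * 7 *


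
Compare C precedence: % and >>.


'%' is multiplicative (level 10); '>>' is shift (level 8)
Higher level binds tighter
'%' has higher precedence than '>>'


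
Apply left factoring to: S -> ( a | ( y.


Common prefix: '('
Factored: S -> ( S', S' -> a | y


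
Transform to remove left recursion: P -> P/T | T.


Left-recursive alternatives: P/T; non-recursive: T
Introduce P': P -> TP', P' -> /TP' | ε


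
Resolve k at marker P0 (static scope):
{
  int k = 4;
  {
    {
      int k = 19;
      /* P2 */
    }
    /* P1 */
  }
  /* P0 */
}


k declared in the same block as P0
k = 4


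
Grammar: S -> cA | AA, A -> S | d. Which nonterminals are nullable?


A nonterminal is nullable iff some alternative derives ε (directly, or every symbol in it is nullable)
Nullable: {}


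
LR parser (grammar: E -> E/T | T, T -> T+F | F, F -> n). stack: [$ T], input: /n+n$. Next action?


lookahead ∉ {+} so T won't extend; reduce E -> T
Action: reduce (E -> T)


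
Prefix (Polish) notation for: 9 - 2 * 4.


'*' binds tighter: tree is (- 9 (* 2 4))
Prefix: - 9 * 2 4


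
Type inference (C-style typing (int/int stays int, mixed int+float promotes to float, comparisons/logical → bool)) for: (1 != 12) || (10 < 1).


Operand types: bool || bool
Rule: logical operators take bool operands and yield bool
Result type: bool


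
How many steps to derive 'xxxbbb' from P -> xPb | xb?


Derivation: P => xPb => xxPbb => xxxbbb
Steps: 3


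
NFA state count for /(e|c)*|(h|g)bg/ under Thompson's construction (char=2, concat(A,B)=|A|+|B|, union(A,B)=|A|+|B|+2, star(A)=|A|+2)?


Syntax tree has 6 char leaf(s), 3 union(s), 1 star(s)
chars contribute 6×2 = 12; each union adds +2; each star adds +2
Total: 12 + 6 + 2 = 20 states


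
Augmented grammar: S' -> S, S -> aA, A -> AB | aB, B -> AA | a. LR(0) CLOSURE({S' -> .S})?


Start: S' -> .S
For each item with dot before a nonterminal B, add B -> .γ for every B-production
Closure: [S' -> .S, S -> .aA]


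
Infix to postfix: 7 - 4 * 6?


* has higher precedence, evaluate 4*6 first
Postfix: 7 4 6 * -


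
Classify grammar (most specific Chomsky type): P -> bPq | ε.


Single nonterminal LHS, but b^n q^n is not regular
Classification: Type 2 (Context-Free)


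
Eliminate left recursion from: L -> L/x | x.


Left-recursive alternatives: L/x; non-recursive: x
Introduce L': L -> xL', L' -> /xL' | ε


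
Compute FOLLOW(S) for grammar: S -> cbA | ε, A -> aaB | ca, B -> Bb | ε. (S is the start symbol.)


$ ∈ FOLLOW(S). For each A -> αBβ: add FIRST(β)\{ε} to FOLLOW(B); if β nullable, add FOLLOW(A).
FOLLOW(S) = {$}


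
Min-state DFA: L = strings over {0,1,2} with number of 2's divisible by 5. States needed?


Track (count of 2) mod 5: states 0..4, accept at 0
Minimal DFA: 5 states


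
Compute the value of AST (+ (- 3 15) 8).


Evaluate inner: (- 3 15) = -12
Evaluate root: (+ -12 8) = -4
Result: -4


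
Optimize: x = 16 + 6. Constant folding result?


16 + 6 = 22 at compile time
Optimized: x = 22


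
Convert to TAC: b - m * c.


Break into single-operator statements:
t1 = m * c
t2 = b - t1


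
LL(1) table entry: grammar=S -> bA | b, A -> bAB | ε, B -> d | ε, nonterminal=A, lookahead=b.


For [A, b]: 'b' ∈ FIRST(bAB)
Entry: A -> bAB


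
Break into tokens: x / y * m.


Scan left to right, longest-match per lexeme
Tokens: ID(x), OP(/), ID(y), OP(*), ID(m)


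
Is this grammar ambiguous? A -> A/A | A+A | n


'n/n+n' has two parse trees (no precedence encoded between / and +)
Ambiguous


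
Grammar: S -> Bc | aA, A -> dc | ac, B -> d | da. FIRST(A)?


Per alternative of A: FIRST(dc) = {d}; FIRST(ac) = {a}
FIRST(A) = {a, d}


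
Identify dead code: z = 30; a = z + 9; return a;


z is read by a's definition; a is returned
No dead code


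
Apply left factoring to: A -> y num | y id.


Common prefix: 'y'
Factored: A -> y A', A' -> num | id


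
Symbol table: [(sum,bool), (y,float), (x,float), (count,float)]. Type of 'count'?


Lookup 'count' → type float


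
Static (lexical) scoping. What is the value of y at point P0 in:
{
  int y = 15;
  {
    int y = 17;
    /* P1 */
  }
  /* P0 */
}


y declared in the same block as P0
y = 15


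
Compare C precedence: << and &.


'<<' is shift (level 8); '&' is bitwise AND (level 5)
Higher level binds tighter
'<<' has higher precedence than '&'


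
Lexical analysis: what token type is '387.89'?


Pattern: digits with a decimal point
Type: FLOAT_LITERAL


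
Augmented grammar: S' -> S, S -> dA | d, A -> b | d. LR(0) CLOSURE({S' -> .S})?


Start: S' -> .S
For each item with dot before a nonterminal B, add B -> .γ for every B-production
Closure: [S' -> .S, S -> .dA, S -> .d]


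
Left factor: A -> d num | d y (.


Common prefix: 'd'
Factored: A -> d A', A' -> num | y (


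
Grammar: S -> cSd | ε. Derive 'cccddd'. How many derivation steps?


Derivation: S => cSd => ccSdd => cccSddd => cccddd
Steps: 4


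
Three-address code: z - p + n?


Break into single-operator statements:
t1 = z - p
t2 = t1 + n


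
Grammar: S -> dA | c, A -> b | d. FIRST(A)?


Per alternative of A: FIRST(b) = {b}; FIRST(d) = {d}
FIRST(A) = {b, d}


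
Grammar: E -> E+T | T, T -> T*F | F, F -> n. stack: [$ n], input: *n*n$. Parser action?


'n' on top is the handle for F -> n
Action: reduce (F -> n)


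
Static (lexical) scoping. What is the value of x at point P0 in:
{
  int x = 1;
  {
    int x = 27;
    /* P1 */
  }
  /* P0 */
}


x declared in the same block as P0
x = 1


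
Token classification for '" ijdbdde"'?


Pattern: double-quoted sequence
Type: STRING_LITERAL


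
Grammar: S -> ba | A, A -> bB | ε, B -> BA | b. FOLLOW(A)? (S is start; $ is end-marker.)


$ ∈ FOLLOW(S). For each A -> αBβ: add FIRST(β)\{ε} to FOLLOW(B); if β nullable, add FOLLOW(A).
FOLLOW(A) = {$, b}


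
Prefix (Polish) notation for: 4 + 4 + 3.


left-to-right (same/higher precedence on left): tree is (+ (+ 4 4) 3)
Prefix: + + 4 4 3


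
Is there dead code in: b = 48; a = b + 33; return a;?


b is read by a's definition; a is returned
No dead code


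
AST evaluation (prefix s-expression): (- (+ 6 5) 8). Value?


Evaluate inner: (+ 6 5) = 11
Evaluate root: (- 11 8) = 3
Result: 3


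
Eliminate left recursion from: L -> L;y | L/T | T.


Left-recursive alternatives: L;y, L/T; non-recursive: T
Introduce L': L -> TL', L' -> ;yL' | /TL' | ε


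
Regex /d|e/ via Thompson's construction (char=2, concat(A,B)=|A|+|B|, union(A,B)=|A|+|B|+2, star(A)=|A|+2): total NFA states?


Syntax tree has 2 char leaf(s), 1 union(s), 0 star(s)
chars contribute 2×2 = 4; each union adds +2; each star adds +2
Total: 4 + 2 + 0 = 6 states


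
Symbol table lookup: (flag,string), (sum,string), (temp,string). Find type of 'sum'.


Lookup 'sum' → type string


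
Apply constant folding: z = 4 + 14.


4 + 14 = 18 at compile time
Optimized: z = 18


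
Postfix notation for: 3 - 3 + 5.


Left to right (same or higher precedence on left)
Postfix: 3 3 - 5 +


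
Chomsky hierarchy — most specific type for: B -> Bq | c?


Left-linear: every RHS is a terminal or one nonterminal followed by a terminal
Classification: Type 3 (Regular)


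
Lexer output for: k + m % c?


Scan left to right, longest-match per lexeme
Tokens: ID(k), OP(+), ID(m), OP(%), ID(c)


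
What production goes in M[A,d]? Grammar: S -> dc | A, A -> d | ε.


For [A, d]: 'd' ∈ FIRST(d)
Entry: A -> d


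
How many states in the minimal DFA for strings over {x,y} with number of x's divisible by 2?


Track (count of x) mod 2: states 0..1, accept at 0
Minimal DFA: 2 states


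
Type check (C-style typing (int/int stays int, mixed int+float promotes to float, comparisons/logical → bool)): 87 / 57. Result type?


Operand types: int / int
Rule: mixed int/float promotes to float; int/int stays int
Result type: int


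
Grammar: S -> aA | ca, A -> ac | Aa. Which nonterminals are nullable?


A nonterminal is nullable iff some alternative derives ε (directly, or every symbol in it is nullable)
Nullable: {}


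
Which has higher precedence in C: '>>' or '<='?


'>>' is shift (level 8); '<=' is relational (level 7)
Higher level binds tighter
'>>' has higher precedence than '<='


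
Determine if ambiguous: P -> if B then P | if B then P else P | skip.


dangling else: 'if B then if B then skip else skip' parses two ways
Ambiguous


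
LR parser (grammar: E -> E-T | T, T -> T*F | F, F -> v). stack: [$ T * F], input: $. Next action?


handle 'T*F' on top
Action: reduce (T -> T*F)


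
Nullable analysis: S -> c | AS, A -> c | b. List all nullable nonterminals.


A nonterminal is nullable iff some alternative derives ε (directly, or every symbol in it is nullable)
Nullable: {}


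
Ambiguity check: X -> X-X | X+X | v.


'v-v+v' has two parse trees (no precedence encoded between - and +)
Ambiguous


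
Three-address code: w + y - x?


Break into single-operator statements:
t1 = w + y
t2 = t1 - x


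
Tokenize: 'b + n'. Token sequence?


Scan left to right, longest-match per lexeme
Tokens: ID(b), OP(+), ID(n)


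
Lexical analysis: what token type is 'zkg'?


Pattern: letter/underscore followed by alphanumerics, not a keyword
Type: IDENTIFIER


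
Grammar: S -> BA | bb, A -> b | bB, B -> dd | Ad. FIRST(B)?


Per alternative of B: FIRST(dd) = {d}; FIRST(Ad) = {b}
FIRST(B) = {b, d}


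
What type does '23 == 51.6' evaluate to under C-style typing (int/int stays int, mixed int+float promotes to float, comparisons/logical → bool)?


Operand types: int == float
Rule: comparison yields bool
Result type: bool


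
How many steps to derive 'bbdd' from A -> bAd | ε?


Derivation: A => bAd => bbAdd => bbdd
Steps: 3


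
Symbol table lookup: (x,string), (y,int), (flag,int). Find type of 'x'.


Lookup 'x' → type string


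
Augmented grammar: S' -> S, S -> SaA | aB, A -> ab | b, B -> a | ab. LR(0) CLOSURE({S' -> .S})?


Start: S' -> .S
For each item with dot before a nonterminal B, add B -> .γ for every B-production
Closure: [S' -> .S, S -> .SaA, S -> .aB]


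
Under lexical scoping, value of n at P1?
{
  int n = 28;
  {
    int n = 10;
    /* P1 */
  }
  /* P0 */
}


n declared in the same block as P1
n = 10


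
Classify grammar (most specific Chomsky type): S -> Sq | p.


Left-linear: every RHS is a terminal or one nonterminal followed by a terminal
Classification: Type 3 (Regular)


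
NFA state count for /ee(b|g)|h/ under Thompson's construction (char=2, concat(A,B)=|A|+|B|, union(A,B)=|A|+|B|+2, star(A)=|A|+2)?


Syntax tree has 5 char leaf(s), 2 union(s), 0 star(s)
chars contribute 5×2 = 10; each union adds +2; each star adds +2
Total: 10 + 4 + 0 = 14 states


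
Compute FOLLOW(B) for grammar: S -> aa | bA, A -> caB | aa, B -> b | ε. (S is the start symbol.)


$ ∈ FOLLOW(S). For each A -> αBβ: add FIRST(β)\{ε} to FOLLOW(B); if β nullable, add FOLLOW(A).
FOLLOW(B) = {$}


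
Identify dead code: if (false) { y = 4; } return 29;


condition is constant false, so the whole block is unreachable
Dead: 'if (false) { y = 4; }'


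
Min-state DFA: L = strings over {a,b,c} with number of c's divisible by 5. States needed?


Track (count of c) mod 5: states 0..4, accept at 0
Minimal DFA: 5 states


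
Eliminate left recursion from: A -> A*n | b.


Left-recursive alternatives: A*n; non-recursive: b
Introduce A': A -> bA', A' -> *nA' | ε


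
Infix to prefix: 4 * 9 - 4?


left-to-right (same/higher precedence on left): tree is (- (* 4 9) 4)
Prefix: - * 4 9 4


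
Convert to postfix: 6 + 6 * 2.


* has higher precedence, evaluate 6*2 first
Postfix: 6 6 2 * +


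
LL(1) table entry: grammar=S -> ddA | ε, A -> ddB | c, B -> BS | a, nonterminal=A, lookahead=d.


For [A, d]: 'd' ∈ FIRST(ddB)
Entry: A -> ddB


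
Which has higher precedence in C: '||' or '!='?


'!=' is equality (level 6); '||' is logical OR (level 1)
Higher level binds tighter
'!=' has higher precedence than '||'


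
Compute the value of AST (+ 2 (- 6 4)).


Evaluate inner: (- 6 4) = 2
Evaluate root: (+ 2 2) = 4
Result: 4


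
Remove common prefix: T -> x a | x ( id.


Common prefix: 'x'
Factored: T -> x T', T' -> a | ( id


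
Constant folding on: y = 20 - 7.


20 - 7 = 13 at compile time
Optimized: y = 13


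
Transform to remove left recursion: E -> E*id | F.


Left-recursive alternatives: E*id; non-recursive: F
Introduce E': E -> FE', E' -> *idE' | ε


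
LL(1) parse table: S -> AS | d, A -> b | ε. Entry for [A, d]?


For [A, d]: ε is nullable and 'd' ∈ FOLLOW(A)
Entry: A -> ε


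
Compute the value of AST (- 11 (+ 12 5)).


Evaluate inner: (+ 12 5) = 17
Evaluate root: (- 11 17) = -6
Result: -6


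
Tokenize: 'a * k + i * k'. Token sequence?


Scan left to right, longest-match per lexeme
Tokens: ID(a), OP(*), ID(k), OP(+), ID(i), OP(*), ID(k)


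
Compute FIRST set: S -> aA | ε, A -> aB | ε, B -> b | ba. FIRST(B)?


Per alternative of B: FIRST(b) = {b}; FIRST(ba) = {b}
FIRST(B) = {b}


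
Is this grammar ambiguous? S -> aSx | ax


balanced a^n…x^n: each string has a unique parse
Unambiguous


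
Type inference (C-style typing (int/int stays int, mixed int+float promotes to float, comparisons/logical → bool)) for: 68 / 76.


Operand types: int / int
Rule: mixed int/float promotes to float; int/int stays int
Result type: int


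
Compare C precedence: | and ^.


'^' is bitwise XOR (level 4); '|' is bitwise OR (level 3)
Higher level binds tighter
'^' has higher precedence than '|'


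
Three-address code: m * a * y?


Break into single-operator statements:
t1 = m * a
t2 = t1 * y


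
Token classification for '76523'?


Pattern: digits only
Type: INTEGER_LITERAL


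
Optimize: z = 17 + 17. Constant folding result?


17 + 17 = 34 at compile time
Optimized: z = 34


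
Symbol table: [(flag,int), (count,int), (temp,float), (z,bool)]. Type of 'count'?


Lookup 'count' → type int


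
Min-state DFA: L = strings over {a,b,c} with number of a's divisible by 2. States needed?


Track (count of a) mod 2: states 0..1, accept at 0
Minimal DFA: 2 states


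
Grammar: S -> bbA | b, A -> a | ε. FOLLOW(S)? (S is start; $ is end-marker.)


$ ∈ FOLLOW(S). For each A -> αBβ: add FIRST(β)\{ε} to FOLLOW(B); if β nullable, add FOLLOW(A).
FOLLOW(S) = {$}


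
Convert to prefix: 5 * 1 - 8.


left-to-right (same/higher precedence on left): tree is (- (* 5 1) 8)
Prefix: - * 5 1 8


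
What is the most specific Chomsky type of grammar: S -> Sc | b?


Left-linear: every RHS is a terminal or one nonterminal followed by a terminal
Classification: Type 3 (Regular)


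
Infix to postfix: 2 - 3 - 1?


Left to right (same or higher precedence on left)
Postfix: 2 3 - 1 -


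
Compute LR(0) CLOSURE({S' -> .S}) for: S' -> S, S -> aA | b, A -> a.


Start: S' -> .S
For each item with dot before a nonterminal B, add B -> .γ for every B-production
Closure: [S' -> .S, S -> .aA, S -> .b]


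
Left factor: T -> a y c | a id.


Common prefix: 'a'
Factored: T -> a T', T' -> y c | id


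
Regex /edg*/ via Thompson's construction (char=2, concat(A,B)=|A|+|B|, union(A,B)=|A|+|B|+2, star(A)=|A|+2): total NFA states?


Syntax tree has 3 char leaf(s), 0 union(s), 1 star(s)
chars contribute 3×2 = 6; each union adds +2; each star adds +2
Total: 6 + 0 + 2 = 8 states


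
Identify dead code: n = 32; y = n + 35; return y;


n is read by y's definition; y is returned
No dead code


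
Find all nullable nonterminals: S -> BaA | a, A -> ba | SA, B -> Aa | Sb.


A nonterminal is nullable iff some alternative derives ε (directly, or every symbol in it is nullable)
Nullable: {}


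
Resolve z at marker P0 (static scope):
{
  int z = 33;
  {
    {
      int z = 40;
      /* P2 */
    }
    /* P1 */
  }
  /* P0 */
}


z declared in the same block as P0
z = 33


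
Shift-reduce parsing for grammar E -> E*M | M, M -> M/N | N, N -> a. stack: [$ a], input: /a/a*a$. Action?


'a' on top is the handle for N -> a
Action: reduce (N -> a)


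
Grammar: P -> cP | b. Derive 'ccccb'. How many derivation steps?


Derivation: P => cP => ccP => cccP => ccccP => ccccb
Steps: 5


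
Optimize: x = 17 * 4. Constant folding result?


17 * 4 = 68 at compile time
Optimized: x = 68


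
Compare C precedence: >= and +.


'+' is additive (level 9); '>=' is relational (level 7)
Higher level binds tighter
'+' has higher precedence than '>='


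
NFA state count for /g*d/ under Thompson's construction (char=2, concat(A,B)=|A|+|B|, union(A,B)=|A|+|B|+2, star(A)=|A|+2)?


Syntax tree has 2 char leaf(s), 0 union(s), 1 star(s)
chars contribute 2×2 = 4; each union adds +2; each star adds +2
Total: 4 + 0 + 2 = 6 states


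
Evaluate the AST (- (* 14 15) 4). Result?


Evaluate inner: (* 14 15) = 210
Evaluate root: (- 210 4) = 206
Result: 206


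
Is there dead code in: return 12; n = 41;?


statement follows a return and is unreachable
Dead: 'n = 41'


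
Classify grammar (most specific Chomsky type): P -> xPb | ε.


Single nonterminal LHS, but x^n b^n is not regular
Classification: Type 2 (Context-Free)


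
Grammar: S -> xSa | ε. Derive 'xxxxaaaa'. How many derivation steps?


Derivation: S => xSa => xxSaa => xxxSaaa => xxxxSaaaa => xxxxaaaa
Steps: 5


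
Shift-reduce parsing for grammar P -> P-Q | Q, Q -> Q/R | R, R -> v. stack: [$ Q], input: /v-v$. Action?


shift '/' to continue Q -> Q/R
Action: shift


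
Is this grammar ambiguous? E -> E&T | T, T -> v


precedence layered via separate nonterminal T: deterministic
Unambiguous


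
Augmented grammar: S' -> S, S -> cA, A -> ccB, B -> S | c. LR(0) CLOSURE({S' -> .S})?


Start: S' -> .S
For each item with dot before a nonterminal B, add B -> .γ for every B-production
Closure: [S' -> .S, S -> .cA]


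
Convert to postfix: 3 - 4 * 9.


* has higher precedence, evaluate 4*9 first
Postfix: 3 4 9 * -


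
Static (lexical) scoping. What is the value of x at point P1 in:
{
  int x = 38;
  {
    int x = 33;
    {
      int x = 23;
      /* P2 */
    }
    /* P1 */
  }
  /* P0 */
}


x declared in the same block as P1
x = 33


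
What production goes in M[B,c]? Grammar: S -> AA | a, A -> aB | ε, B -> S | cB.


For [B, c]: 'c' ∈ FIRST(cB)
Entry: B -> cB


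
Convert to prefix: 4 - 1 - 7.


left-to-right (same/higher precedence on left): tree is (- (- 4 1) 7)
Prefix: - - 4 1 7


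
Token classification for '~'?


Pattern: operator symbol
Type: OPERATOR


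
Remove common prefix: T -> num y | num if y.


Common prefix: 'num'
Factored: T -> num T', T' -> y | if y


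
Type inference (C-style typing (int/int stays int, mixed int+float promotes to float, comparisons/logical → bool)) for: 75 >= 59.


Operand types: int >= int
Rule: comparison yields bool
Result type: bool


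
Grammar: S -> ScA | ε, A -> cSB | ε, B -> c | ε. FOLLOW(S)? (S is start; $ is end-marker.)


$ ∈ FOLLOW(S). For each A -> αBβ: add FIRST(β)\{ε} to FOLLOW(B); if β nullable, add FOLLOW(A).
FOLLOW(S) = {$, c}


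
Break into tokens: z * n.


Scan left to right, longest-match per lexeme
Tokens: ID(z), OP(*), ID(n)


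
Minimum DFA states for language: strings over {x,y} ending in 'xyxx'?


Track the longest suffix of input matching a prefix of 'xyxx': 5 classes (prefixes of length 0..4)
Minimal DFA: 5 states


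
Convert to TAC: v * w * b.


Break into single-operator statements:
t1 = v * w
t2 = t1 * b


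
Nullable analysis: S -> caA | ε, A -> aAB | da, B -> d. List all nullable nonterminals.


A nonterminal is nullable iff some alternative derives ε (directly, or every symbol in it is nullable)
Nullable: {S}


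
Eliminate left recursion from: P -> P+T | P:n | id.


Left-recursive alternatives: P+T, P:n; non-recursive: id
Introduce P': P -> idP', P' -> +TP' | :nP' | ε


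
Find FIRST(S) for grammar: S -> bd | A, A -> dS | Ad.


Per alternative of S: FIRST(bd) = {b}; FIRST(A) = {d}
FIRST(S) = {b, d}


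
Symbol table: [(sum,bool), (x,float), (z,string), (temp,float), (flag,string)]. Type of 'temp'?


Lookup 'temp' → type float


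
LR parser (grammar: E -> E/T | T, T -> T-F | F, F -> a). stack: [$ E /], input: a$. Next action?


no handle ('E/' is not any RHS); shift 'a'
Action: shift


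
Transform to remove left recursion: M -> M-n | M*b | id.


Left-recursive alternatives: M-n, M*b; non-recursive: id
Introduce M': M -> idM', M' -> -nM' | *bM' | ε


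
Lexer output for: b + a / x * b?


Scan left to right, longest-match per lexeme
Tokens: ID(b), OP(+), ID(a), OP(/), ID(x), OP(*), ID(b)


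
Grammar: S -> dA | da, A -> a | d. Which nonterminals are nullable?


A nonterminal is nullable iff some alternative derives ε (directly, or every symbol in it is nullable)
Nullable: {}


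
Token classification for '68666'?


Pattern: digits only
Type: INTEGER_LITERAL


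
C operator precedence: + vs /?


'/' is multiplicative (level 10); '+' is additive (level 9)
Higher level binds tighter
'/' has higher precedence than '+'


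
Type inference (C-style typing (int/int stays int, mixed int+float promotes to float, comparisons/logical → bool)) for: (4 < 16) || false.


Operand types: bool || bool
Rule: logical operators take bool operands and yield bool
Result type: bool
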